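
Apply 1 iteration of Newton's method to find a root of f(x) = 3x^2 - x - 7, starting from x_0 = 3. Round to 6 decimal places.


Newton's method: x_(n+1) = x_n - f(x_n)/f'(x_n)
f(x) = 3x^2 - x - 7
f'(x) = 6x - 1

Iteration 1:
  f(3.000000) = 17.000000
  f'(3.000000) = 17.000000
  x_1 = 3.000000 - (17.000000)/(17.000000) = 2.000000

x_1 = 2.000000


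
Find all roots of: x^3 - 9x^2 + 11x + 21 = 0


Let p(x) = x^3 - 9x^2 + 11x + 21. By the rational root theorem (leading coefficient 1), any rational root is an integer divisor of 21: try ±1, ±2, ... in turn.
Test x = 1: value = 24 ≠ 0.
Test x = -1: value = 0 ✓, so (x + 1) is a factor.
Synthetic division by (x + 1): bring down 1; 1(-1) - 9 = -10; (-10)(-1) + 11 = 21; 21(-1) + 21 = 0 → quotient x^2 - 10x + 21, remainder 0.
Solve the quadratic x^2 - 10x + 21 = 0: discriminant = (-10)^2 - 4(1)(21) = 100 - 84 = 16.
sqrt(16) = 4, so x = (10 ± 4)/2: x = 7 or x = 3.
Collecting all roots found:

x = -1, x = 3, x = 7


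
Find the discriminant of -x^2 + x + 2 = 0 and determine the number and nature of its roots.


For ax^2 + bx + c = 0, discriminant D = b^2 - 4ac
Here a = -1, b = 1, c = 2
D = (1)^2 - 4(-1)(2) = 1 + 8 = 9

D = 9 > 0 and is a perfect square (sqrt = 3)
The equation has 2 distinct real rational roots.

Discriminant = 9, 2 distinct real rational roots


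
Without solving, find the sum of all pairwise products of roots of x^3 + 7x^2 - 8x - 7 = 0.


By Vieta's formulas for x^3 + bx^2 + cx + d = 0:
  r1 + r2 + r3 = -b/a = -7
  r1*r2 + r1*r3 + r2*r3 = c/a = -8
  r1*r2*r3 = -d/a = 7


Sum of pairwise products = -8


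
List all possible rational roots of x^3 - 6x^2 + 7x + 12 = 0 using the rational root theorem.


Rational root theorem: possible roots are ±p/q where:
  p divides the constant term (12): p ∈ {1, 2, 3, 4, 6, 12}
  q divides the leading coefficient (1): q ∈ {1}

All possible rational roots: -12, -6, -4, -3, -2, -1, 1, 2, 3, 4, 6, 12

-12, -6, -4, -3, -2, -1, 1, 2, 3, 4, 6, 12


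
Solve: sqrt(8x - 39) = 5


Square both sides: 8x - 39 = 5^2 = 25
8x = 25 + 39 = 64
x = 8
Check: sqrt(8*8 - 39) = sqrt(25) = 5 ✓

x = 8


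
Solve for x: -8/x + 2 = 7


Subtract 2 from both sides: -8/x = 5
Multiply both sides by x: -8 = 5 * x
Divide by 5: x = -8/5

x = -8/5


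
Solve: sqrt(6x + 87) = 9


Square both sides: 6x + 87 = 9^2 = 81
6x = 81 - 87 = -6
x = -1
Check: sqrt(6*(-1) + 87) = sqrt(81) = 9 ✓

x = -1


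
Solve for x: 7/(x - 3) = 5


Multiply both sides by (x - 3): 7 = 5(x - 3)
Distribute: 7 = 5x - 15
5x = 7 + 15 = 22
x = 22/5

x = 22/5


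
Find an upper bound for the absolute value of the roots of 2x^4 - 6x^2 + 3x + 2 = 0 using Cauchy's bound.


Cauchy's bound: all roots r satisfy |r| <= 1 + max(|a_i/a_n|) for i = 0,...,n-1
where a_n is the leading coefficient.

Coefficients: [2, 0, -6, 3, 2]
Leading coefficient a_n = 2
Ratios |a_i/a_n|: 0, 3, 3/2, 1
Maximum ratio: 3
Cauchy's bound: |r| <= 1 + 3 = 4

Upper bound = 4


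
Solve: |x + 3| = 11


An absolute value equation |expr| = 11 gives two cases:
Case 1: x + 3 = 11
  x = 8, so x = 8
Case 2: x + 3 = -11
  x = -14, so x = -14

x = -14, x = 8


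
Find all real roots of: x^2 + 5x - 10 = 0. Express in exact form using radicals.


Using the quadratic formula: x = (-b ± sqrt(b^2 - 4ac)) / (2a)
Here a = 1, b = 5, c = -10
Discriminant = b^2 - 4ac = 5^2 - 4(1)(-10) = 25 + 40 = 65
Since discriminant = 65 > 0, there are two real roots.
x = (-5 ± sqrt(65)) / 2
Numerically: x ≈ 1.5311 or x ≈ -6.5311

x = (-5 + sqrt(65)) / 2 or x = (-5 - sqrt(65)) / 2


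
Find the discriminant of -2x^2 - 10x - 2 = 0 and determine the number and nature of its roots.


For ax^2 + bx + c = 0, discriminant D = b^2 - 4ac
Here a = -2, b = -10, c = -2
D = (-10)^2 - 4(-2)(-2) = 100 - 16 = 84

D = 84 > 0 but not a perfect square
The equation has 2 distinct real irrational roots.

Discriminant = 84, 2 distinct real irrational roots


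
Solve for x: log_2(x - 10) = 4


Convert to exponential form: x - 10 = 2^4 = 16
x = 16 + 10 = 26
Check: log_2(26 - 10) = log_2(16) = log_2(16) = 4 ✓

x = 26


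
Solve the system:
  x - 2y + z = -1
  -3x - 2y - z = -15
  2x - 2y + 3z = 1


Using Cramer's rule. Expand each determinant along the first row.
D  = 1*[(-2)*3 - (-1)*(-2)] - (-2)*[(-3)*3 - (-1)*2] + 1*[(-3)*(-2) - (-2)*2]
  = 1*(-8) - (-2)*(-7) + 1*(10) = -12
Dx = (-1)*[(-2)*3 - (-1)*(-2)] - (-2)*[(-15)*3 - (-1)*1] + 1*[(-15)*(-2) - (-2)*1]
  = (-1)*(-8) - (-2)*(-44) + 1*(32) = -48
Dy = 1*[(-15)*3 - (-1)*1] - (-1)*[(-3)*3 - (-1)*2] + 1*[(-3)*1 - (-15)*2]
  = 1*(-44) - (-1)*(-7) + 1*(27) = -24
Dz = 1*[(-2)*1 - (-15)*(-2)] - (-2)*[(-3)*1 - (-15)*2] + (-1)*[(-3)*(-2) - (-2)*2]
  = 1*(-32) - (-2)*(27) + (-1)*(10) = 12
x = Dx/D = -48/-12 = 4, y = Dy/D = -24/-12 = 2, z = Dz/D = 12/-12 = -1
Check eq1: (1)(4) + (-2)(2) + (1)(-1) = -1 = -1 ✓
Check eq2: (-3)(4) + (-2)(2) + (-1)(-1) = -15 = -15 ✓
Check eq3: (2)(4) + (-2)(2) + (3)(-1) = 1 = 1 ✓

x = 4, y = 2, z = -1


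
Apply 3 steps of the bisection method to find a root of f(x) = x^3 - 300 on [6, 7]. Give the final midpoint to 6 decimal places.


f(x) = x^3 - 300
f(6) = -84 < 0
f(7) = 43 > 0

Step 1: midpoint = (6.000000 + 7.000000)/2 = 6.500000
  f(6.500000) = -25.375000
  f(mid) < 0, so root is in [6.500000, 7.000000]

Step 2: midpoint = (6.500000 + 7.000000)/2 = 6.750000
  f(6.750000) = 7.546875
  f(mid) > 0, so root is in [6.500000, 6.750000]

Step 3: midpoint = (6.500000 + 6.750000)/2 = 6.625000
  f(6.625000) = -9.224609
  f(mid) < 0, so root is in [6.625000, 6.750000]

midpoint = 6.625000


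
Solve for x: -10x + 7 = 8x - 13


Starting with: -10x + 7 = 8x - 13
Move all x terms to left: (-10 - 8)x = -13 - 7
Simplify: -18x = -20
Divide both sides by -18: x = 10/9

x = 10/9


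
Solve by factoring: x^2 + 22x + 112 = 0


We need two numbers that multiply to 112 and add to 22.
Those numbers are 14 and 8 (since 14 * 8 = 112 and 14 + 8 = 22).
So x^2 + 22x + 112 = (x + 14)(x + 8) = 0
Setting each factor to zero: x = -14 or x = -8

x = -14, x = -8


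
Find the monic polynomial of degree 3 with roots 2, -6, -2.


A monic polynomial with roots 2, -6, -2 is:
p(x) = (x - 2)(x + 6)(x + 2)
After multiplying by (x - 2): x - 2
After multiplying by (x + 6): x^2 + 4x - 12
After multiplying by (x + 2): x^3 + 6x^2 - 4x - 24

x^3 + 6x^2 - 4x - 24


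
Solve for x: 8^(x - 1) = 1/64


Express both sides with the same base.
1/64 = 8^(-2)
Since the bases match, equate exponents: x - 1 = -2
So x = -2 - (-1) = -1

x = -1


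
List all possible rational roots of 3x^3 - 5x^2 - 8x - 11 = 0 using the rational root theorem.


Rational root theorem: possible roots are ±p/q where:
  p divides the constant term (-11): p ∈ {1, 11}
  q divides the leading coefficient (3): q ∈ {1, 3}

All possible rational roots: -11, -11/3, -1, -1/3, 1/3, 1, 11/3, 11

-11, -11/3, -1, -1/3, 1/3, 1, 11/3, 11


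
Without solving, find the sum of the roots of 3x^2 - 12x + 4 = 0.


By Vieta's formulas for ax^2 + bx + c = 0:
  Sum of roots = -b/a
  Product of roots = c/a

Here a = 3, b = -12, c = 4
Sum = -(-12)/3 = 4
Product = 4/3 = 4/3

Sum = 4


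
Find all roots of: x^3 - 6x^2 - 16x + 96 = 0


Let p(x) = x^3 - 6x^2 - 16x + 96. By the rational root theorem (leading coefficient 1), any rational root is an integer divisor of 96: try ±1, ±2, ... in turn.
Test x = 1: value = 75 ≠ 0.
Test x = -1: value = 105 ≠ 0.
Test x = 2: value = 48 ≠ 0.
Test x = -2: value = 96 ≠ 0.
Test x = 3: value = 21 ≠ 0.
Test x = -3: value = 63 ≠ 0.
Test x = 4: value = 0 ✓, so (x - 4) is a factor.
Synthetic division by (x - 4): bring down 1; 1(4) - 6 = -2; (-2)(4) - 16 = -24; (-24)(4) + 96 = 0 → quotient x^2 - 2x - 24, remainder 0.
Solve the quadratic x^2 - 2x - 24 = 0: discriminant = (-2)^2 - 4(1)(-24) = 4 + 96 = 100.
sqrt(100) = 10, so x = (2 ± 10)/2: x = 6 or x = -4.
Collecting all roots found:

x = -4, x = 4, x = 6


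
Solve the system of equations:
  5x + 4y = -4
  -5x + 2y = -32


Using Cramer's rule:
Determinant D = (5)(2) - (-5)(4) = 10 + 20 = 30
Dx = (-4)(2) - (-32)(4) = -8 + 128 = 120
Dy = (5)(-32) - (-5)(-4) = -160 - 20 = -180
x = Dx/D = 120/30 = 4
y = Dy/D = -180/30 = -6

x = 4, y = -6


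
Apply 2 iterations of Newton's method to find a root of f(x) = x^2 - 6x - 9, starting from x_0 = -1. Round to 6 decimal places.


Newton's method: x_(n+1) = x_n - f(x_n)/f'(x_n)
f(x) = x^2 - 6x - 9
f'(x) = 2x - 6

Iteration 1:
  f(-1.000000) = -2.000000
  f'(-1.000000) = -8.000000
  x_1 = -1.000000 - (-2.000000)/(-8.000000) = -1.250000

Iteration 2:
  f(-1.250000) = 0.062500
  f'(-1.250000) = -8.500000
  x_2 = -1.250000 - (0.062500)/(-8.500000) = -1.242647

x_2 = -1.242647


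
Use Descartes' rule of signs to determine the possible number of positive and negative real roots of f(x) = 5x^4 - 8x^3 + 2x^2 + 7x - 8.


Descartes' rule of signs:

For positive roots, count sign changes in f(x) = 5x^4 - 8x^3 + 2x^2 + 7x - 8:
Signs of coefficients: +, -, +, +, -
Number of sign changes: 3
Possible positive real roots: 3, 1

For negative roots, examine f(-x) = 5x^4 + 8x^3 + 2x^2 - 7x - 8:
Signs of coefficients: +, +, +, -, -
Number of sign changes: 1
Possible negative real roots: 1

Positive roots: 3 or 1; Negative roots: 1


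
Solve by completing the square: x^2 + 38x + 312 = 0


Start: x^2 + 38x + 312 = 0
Move constant: x^2 + 38x = -312
Half of 38 is 19, squared is 361
Add 361 to both sides: x^2 + 38x + 361 = 49
(x + 19)^2 = 49
x + 19 = ±7
x = -19 + 7 = -12 or x = -19 - 7 = -26

x = -26, x = -12


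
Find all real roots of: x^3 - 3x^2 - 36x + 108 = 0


Let p(x) = x^3 - 3x^2 - 36x + 108. By the rational root theorem (leading coefficient 1), any rational root is an integer divisor of 108: try ±1, ±2, ... in turn.
Test x = 1: value = 70 ≠ 0.
Test x = -1: value = 140 ≠ 0.
Test x = 2: value = 32 ≠ 0.
Test x = -2: value = 160 ≠ 0.
Test x = 3: value = 0 ✓, so (x - 3) is a factor.
Synthetic division by (x - 3): bring down 1; 1(3) - 3 = 0; 0(3) - 36 = -36; (-36)(3) + 108 = 0 → quotient x^2 - 36, remainder 0.
Solve the quadratic x^2 - 36 = 0: discriminant = 0^2 - 4(1)(-36) = 0 + 144 = 144.
sqrt(144) = 12, so x = (0 ± 12)/2: x = 6 or x = -6.

x = -6, x = 3, x = 6


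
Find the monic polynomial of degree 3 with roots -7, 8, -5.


A monic polynomial with roots -7, 8, -5 is:
p(x) = (x + 7)(x - 8)(x + 5)
After multiplying by (x + 7): x + 7
After multiplying by (x - 8): x^2 - x - 56
After multiplying by (x + 5): x^3 + 4x^2 - 61x - 280

x^3 + 4x^2 - 61x - 280


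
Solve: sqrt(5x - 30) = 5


Square both sides: 5x - 30 = 5^2 = 25
5x = 25 + 30 = 55
x = 11
Check: sqrt(5*11 - 30) = sqrt(25) = 5 ✓

x = 11


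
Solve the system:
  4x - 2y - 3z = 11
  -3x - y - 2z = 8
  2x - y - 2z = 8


Using Cramer's rule. Expand each determinant along the first row.
D  = 4*[(-1)*(-2) - (-2)*(-1)] - (-2)*[(-3)*(-2) - (-2)*2] + (-3)*[(-3)*(-1) - (-1)*2]
  = 4*(0) - (-2)*(10) + (-3)*(5) = 5
Dx = 11*[(-1)*(-2) - (-2)*(-1)] - (-2)*[8*(-2) - (-2)*8] + (-3)*[8*(-1) - (-1)*8]
  = 11*(0) - (-2)*(0) + (-3)*(0) = 0
Dy = 4*[8*(-2) - (-2)*8] - 11*[(-3)*(-2) - (-2)*2] + (-3)*[(-3)*8 - 8*2]
  = 4*(0) - 11*(10) + (-3)*(-40) = 10
Dz = 4*[(-1)*8 - 8*(-1)] - (-2)*[(-3)*8 - 8*2] + 11*[(-3)*(-1) - (-1)*2]
  = 4*(0) - (-2)*(-40) + 11*(5) = -25
x = Dx/D = 0/5 = 0, y = Dy/D = 10/5 = 2, z = Dz/D = -25/5 = -5
Check eq1: (4)(0) + (-2)(2) + (-3)(-5) = 11 = 11 ✓
Check eq2: (-3)(0) + (-1)(2) + (-2)(-5) = 8 = 8 ✓
Check eq3: (2)(0) + (-1)(2) + (-2)(-5) = 8 = 8 ✓

x = 0, y = 2, z = -5


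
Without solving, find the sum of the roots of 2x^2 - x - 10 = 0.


By Vieta's formulas for ax^2 + bx + c = 0:
  Sum of roots = -b/a
  Product of roots = c/a

Here a = 2, b = -1, c = -10
Sum = -(-1)/2 = 1/2
Product = -10/2 = -5

Sum = 1/2


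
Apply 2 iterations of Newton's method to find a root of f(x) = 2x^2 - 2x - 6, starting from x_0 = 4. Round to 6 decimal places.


Newton's method: x_(n+1) = x_n - f(x_n)/f'(x_n)
f(x) = 2x^2 - 2x - 6
f'(x) = 4x - 2

Iteration 1:
  f(4.000000) = 18.000000
  f'(4.000000) = 14.000000
  x_1 = 4.000000 - (18.000000)/(14.000000) = 2.714286

Iteration 2:
  f(2.714286) = 3.306122
  f'(2.714286) = 8.857143
  x_2 = 2.714286 - (3.306122)/(8.857143) = 2.341014

x_2 = 2.341014


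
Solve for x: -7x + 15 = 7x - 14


Starting with: -7x + 15 = 7x - 14
Move all x terms to left: (-7 - 7)x = -14 - 15
Simplify: -14x = -29
Divide both sides by -14: x = 29/14

x = 29/14


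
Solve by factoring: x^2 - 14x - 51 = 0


We need two numbers that multiply to -51 and add to -14.
Those numbers are -17 and 3 (since (-17) * 3 = -51 and (-17) + 3 = -14).
So x^2 - 14x - 51 = (x - 17)(x + 3) = 0
Setting each factor to zero: x = 17 or x = -3

x = -3, x = 17


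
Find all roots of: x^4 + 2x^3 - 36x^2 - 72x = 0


The constant term is 0, so x = 0 is a root. Factor out x:
  x^3 + 2x^2 - 36x - 72 = 0
Let p(x) = x^3 + 2x^2 - 36x - 72. By the rational root theorem (leading coefficient 1), any rational root is an integer divisor of 72: try ±1, ±2, ... in turn.
Test x = 1: value = -105 ≠ 0.
Test x = -1: value = -35 ≠ 0.
Test x = 2: value = -128 ≠ 0.
Test x = -2: value = 0 ✓, so (x + 2) is a factor.
Synthetic division by (x + 2): bring down 1; 1(-2) + 2 = 0; 0(-2) - 36 = -36; (-36)(-2) - 72 = 0 → quotient x^2 - 36, remainder 0.
Solve the quadratic x^2 - 36 = 0: discriminant = 0^2 - 4(1)(-36) = 0 + 144 = 144.
sqrt(144) = 12, so x = (0 ± 12)/2: x = 6 or x = -6.
Collecting all roots found:

x = -6, x = -2, x = 0, x = 6


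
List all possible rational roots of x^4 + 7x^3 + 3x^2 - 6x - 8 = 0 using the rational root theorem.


Rational root theorem: possible roots are ±p/q where:
  p divides the constant term (-8): p ∈ {1, 2, 4, 8}
  q divides the leading coefficient (1): q ∈ {1}

All possible rational roots: -8, -4, -2, -1, 1, 2, 4, 8

-8, -4, -2, -1, 1, 2, 4, 8


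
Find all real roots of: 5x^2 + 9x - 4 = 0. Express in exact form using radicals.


Using the quadratic formula: x = (-b ± sqrt(b^2 - 4ac)) / (2a)
Here a = 5, b = 9, c = -4
Discriminant = b^2 - 4ac = 9^2 - 4(5)(-4) = 81 + 80 = 161
Since discriminant = 161 > 0, there are two real roots.
x = (-9 ± sqrt(161)) / 10
Numerically: x ≈ 0.3689 or x ≈ -2.1689

x = (-9 + sqrt(161)) / 10 or x = (-9 - sqrt(161)) / 10


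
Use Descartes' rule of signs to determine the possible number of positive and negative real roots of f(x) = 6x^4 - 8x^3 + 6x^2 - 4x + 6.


Descartes' rule of signs:

For positive roots, count sign changes in f(x) = 6x^4 - 8x^3 + 6x^2 - 4x + 6:
Signs of coefficients: +, -, +, -, +
Number of sign changes: 4
Possible positive real roots: 4, 2, 0

For negative roots, examine f(-x) = 6x^4 + 8x^3 + 6x^2 + 4x + 6:
Signs of coefficients: +, +, +, +, +
Number of sign changes: 0
Possible negative real roots: 0

Positive roots: 4 or 2 or 0; Negative roots: 0


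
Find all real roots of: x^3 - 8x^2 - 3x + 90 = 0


Let p(x) = x^3 - 8x^2 - 3x + 90. By the rational root theorem (leading coefficient 1), any rational root is an integer divisor of 90: try ±1, ±2, ... in turn.
Test x = 1: value = 80 ≠ 0.
Test x = -1: value = 84 ≠ 0.
Test x = 2: value = 60 ≠ 0.
Test x = -2: value = 56 ≠ 0.
Test x = 3: value = 36 ≠ 0.
Test x = -3: value = 0 ✓, so (x + 3) is a factor.
Synthetic division by (x + 3): bring down 1; 1(-3) - 8 = -11; (-11)(-3) - 3 = 30; 30(-3) + 90 = 0 → quotient x^2 - 11x + 30, remainder 0.
Solve the quadratic x^2 - 11x + 30 = 0: discriminant = (-11)^2 - 4(1)(30) = 121 - 120 = 1.
sqrt(1) = 1, so x = (11 ± 1)/2: x = 6 or x = 5.

x = -3, x = 5, x = 6


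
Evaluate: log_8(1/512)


We need the exponent such that 8^? = 1/512
8^(-3) = 1/8^3 = 1/512
Therefore log_8(1/512) = -3

-3


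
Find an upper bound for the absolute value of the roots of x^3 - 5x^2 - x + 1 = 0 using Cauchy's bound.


Cauchy's bound: all roots r satisfy |r| <= 1 + max(|a_i/a_n|) for i = 0,...,n-1
where a_n is the leading coefficient.

Coefficients: [1, -5, -1, 1]
Leading coefficient a_n = 1
Ratios |a_i/a_n|: 5, 1, 1
Maximum ratio: 5
Cauchy's bound: |r| <= 1 + 5 = 6

Upper bound = 6


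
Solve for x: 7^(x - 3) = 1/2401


Express both sides with the same base.
1/2401 = 7^(-4)
Since the bases match, equate exponents: x - 3 = -4
So x = -4 - (-3) = -1

x = -1


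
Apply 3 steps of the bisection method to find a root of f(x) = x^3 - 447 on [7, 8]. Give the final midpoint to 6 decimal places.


f(x) = x^3 - 447
f(7) = -104 < 0
f(8) = 65 > 0

Step 1: midpoint = (7.000000 + 8.000000)/2 = 7.500000
  f(7.500000) = -25.125000
  f(mid) < 0, so root is in [7.500000, 8.000000]

Step 2: midpoint = (7.500000 + 8.000000)/2 = 7.750000
  f(7.750000) = 18.484375
  f(mid) > 0, so root is in [7.500000, 7.750000]

Step 3: midpoint = (7.500000 + 7.750000)/2 = 7.625000
  f(7.625000) = -3.677734
  f(mid) < 0, so root is in [7.625000, 7.750000]

midpoint = 7.625000


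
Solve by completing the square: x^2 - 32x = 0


Start: x^2 - 32x + 0 = 0
Move constant: x^2 - 32x = 0
Half of -32 is -16, squared is 256
Add 256 to both sides: x^2 - 32x + 256 = 256
(x - 16)^2 = 256
x - 16 = ±16
x = 16 + 16 = 32 or x = 16 - 16 = 0

x = 0, x = 32


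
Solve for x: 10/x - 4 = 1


Subtract -4 from both sides: 10/x = 5
Multiply both sides by x: 10 = 5 * x
Divide by 5: x = 2

x = 2


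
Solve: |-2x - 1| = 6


An absolute value equation |expr| = 6 gives two cases:
Case 1: -2x - 1 = 6
  -2x = 7, so x = -7/2
Case 2: -2x - 1 = -6
  -2x = -5, so x = 5/2

x = -7/2, x = 5/2


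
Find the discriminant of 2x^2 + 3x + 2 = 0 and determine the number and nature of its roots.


For ax^2 + bx + c = 0, discriminant D = b^2 - 4ac
Here a = 2, b = 3, c = 2
D = (3)^2 - 4(2)(2) = 9 - 16 = -7

D = -7 < 0
The equation has no real roots (2 complex conjugate roots).

Discriminant = -7, no real roots (2 complex conjugate roots)


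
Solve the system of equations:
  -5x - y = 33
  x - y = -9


Using Cramer's rule:
Determinant D = (-5)(-1) - (1)(-1) = 5 + 1 = 6
Dx = (33)(-1) - (-9)(-1) = -33 - 9 = -42
Dy = (-5)(-9) - (1)(33) = 45 - 33 = 12
x = Dx/D = -42/6 = -7
y = Dy/D = 12/6 = 2

x = -7, y = 2


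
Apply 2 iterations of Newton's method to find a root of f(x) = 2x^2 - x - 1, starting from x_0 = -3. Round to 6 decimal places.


Newton's method: x_(n+1) = x_n - f(x_n)/f'(x_n)
f(x) = 2x^2 - x - 1
f'(x) = 4x - 1

Iteration 1:
  f(-3.000000) = 20.000000
  f'(-3.000000) = -13.000000
  x_1 = -3.000000 - (20.000000)/(-13.000000) = -1.461538

Iteration 2:
  f(-1.461538) = 4.733728
  f'(-1.461538) = -6.846154
  x_2 = -1.461538 - (4.733728)/(-6.846154) = -0.770095

x_2 = -0.770095


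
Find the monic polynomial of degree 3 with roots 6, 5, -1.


A monic polynomial with roots 6, 5, -1 is:
p(x) = (x - 6)(x - 5)(x + 1)
After multiplying by (x - 6): x - 6
After multiplying by (x - 5): x^2 - 11x + 30
After multiplying by (x + 1): x^3 - 10x^2 + 19x + 30

x^3 - 10x^2 + 19x + 30


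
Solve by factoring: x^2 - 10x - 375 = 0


We need two numbers that multiply to -375 and add to -10.
Those numbers are 15 and -25 (since 15 * (-25) = -375 and 15 + (-25) = -10).
So x^2 - 10x - 375 = (x + 15)(x - 25) = 0
Setting each factor to zero: x = -15 or x = 25

x = -15, x = 25


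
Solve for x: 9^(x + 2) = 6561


Express both sides with the same base.
6561 = 9^4
Since the bases match, equate exponents: x + 2 = 4
So x = 4 - (2) = 2

x = 2


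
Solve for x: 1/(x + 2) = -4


Multiply both sides by (x + 2): 1 = -4(x + 2)
Distribute: 1 = -4x - 8
-4x = 1 + 8 = 9
x = -9/4

x = -9/4


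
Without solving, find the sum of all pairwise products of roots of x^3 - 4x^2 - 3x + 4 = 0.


By Vieta's formulas for x^3 + bx^2 + cx + d = 0:
  r1 + r2 + r3 = -b/a = 4
  r1*r2 + r1*r3 + r2*r3 = c/a = -3
  r1*r2*r3 = -d/a = -4


Sum of pairwise products = -3


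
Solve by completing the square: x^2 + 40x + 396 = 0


Start: x^2 + 40x + 396 = 0
Move constant: x^2 + 40x = -396
Half of 40 is 20, squared is 400
Add 400 to both sides: x^2 + 40x + 400 = 4
(x + 20)^2 = 4
x + 20 = ±2
x = -20 + 2 = -18 or x = -20 - 2 = -22

x = -22, x = -18


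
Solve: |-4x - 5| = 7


An absolute value equation |expr| = 7 gives two cases:
Case 1: -4x - 5 = 7
  -4x = 12, so x = -3
Case 2: -4x - 5 = -7
  -4x = -2, so x = 1/2

x = -3, x = 1/2


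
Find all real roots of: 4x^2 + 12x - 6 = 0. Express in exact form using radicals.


Using the quadratic formula: x = (-b ± sqrt(b^2 - 4ac)) / (2a)
Here a = 4, b = 12, c = -6
Discriminant = b^2 - 4ac = 12^2 - 4(4)(-6) = 144 + 96 = 240
Since discriminant = 240 > 0, there are two real roots.
x = (-12 ± 4*sqrt(15)) / 8
Simplifying: x = (-3 ± sqrt(15)) / 2
Numerically: x ≈ 0.4365 or x ≈ -3.4365

x = (-3 + sqrt(15)) / 2 or x = (-3 - sqrt(15)) / 2


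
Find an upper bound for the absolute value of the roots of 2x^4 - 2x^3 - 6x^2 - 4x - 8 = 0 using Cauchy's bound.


Cauchy's bound: all roots r satisfy |r| <= 1 + max(|a_i/a_n|) for i = 0,...,n-1
where a_n is the leading coefficient.

Coefficients: [2, -2, -6, -4, -8]
Leading coefficient a_n = 2
Ratios |a_i/a_n|: 1, 3, 2, 4
Maximum ratio: 4
Cauchy's bound: |r| <= 1 + 4 = 5

Upper bound = 5


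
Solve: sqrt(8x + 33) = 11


Square both sides: 8x + 33 = 11^2 = 121
8x = 121 - 33 = 88
x = 11
Check: sqrt(8*11 + 33) = sqrt(121) = 11 ✓

x = 11


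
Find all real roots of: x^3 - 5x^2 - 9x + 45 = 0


Let p(x) = x^3 - 5x^2 - 9x + 45. By the rational root theorem (leading coefficient 1), any rational root is an integer divisor of 45: try ±1, ±2, ... in turn.
Test x = 1: value = 32 ≠ 0.
Test x = -1: value = 48 ≠ 0.
Test x = 3: value = 0 ✓, so (x - 3) is a factor.
Synthetic division by (x - 3): bring down 1; 1(3) - 5 = -2; (-2)(3) - 9 = -15; (-15)(3) + 45 = 0 → quotient x^2 - 2x - 15, remainder 0.
Solve the quadratic x^2 - 2x - 15 = 0: discriminant = (-2)^2 - 4(1)(-15) = 4 + 60 = 64.
sqrt(64) = 8, so x = (2 ± 8)/2: x = 5 or x = -3.

x = -3, x = 3, x = 5


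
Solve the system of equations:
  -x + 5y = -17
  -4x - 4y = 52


Using Cramer's rule:
Determinant D = (-1)(-4) - (-4)(5) = 4 + 20 = 24
Dx = (-17)(-4) - (52)(5) = 68 - 260 = -192
Dy = (-1)(52) - (-4)(-17) = -52 - 68 = -120
x = Dx/D = -192/24 = -8
y = Dy/D = -120/24 = -5

x = -8, y = -5


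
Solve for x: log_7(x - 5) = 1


Convert to exponential form: x - 5 = 7^1 = 7
x = 7 + 5 = 12
Check: log_7(12 - 5) = log_7(7) = log_7(7) = 1 ✓

x = 12


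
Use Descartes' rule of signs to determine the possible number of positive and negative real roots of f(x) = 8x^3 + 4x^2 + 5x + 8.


Descartes' rule of signs:

For positive roots, count sign changes in f(x) = 8x^3 + 4x^2 + 5x + 8:
Signs of coefficients: +, +, +, +
Number of sign changes: 0
Possible positive real roots: 0

For negative roots, examine f(-x) = -8x^3 + 4x^2 - 5x + 8:
Signs of coefficients: -, +, -, +
Number of sign changes: 3
Possible negative real roots: 3, 1

Positive roots: 0; Negative roots: 3 or 1


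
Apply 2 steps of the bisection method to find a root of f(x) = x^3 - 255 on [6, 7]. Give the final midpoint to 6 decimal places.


f(x) = x^3 - 255
f(6) = -39 < 0
f(7) = 88 > 0

Step 1: midpoint = (6.000000 + 7.000000)/2 = 6.500000
  f(6.500000) = 19.625000
  f(mid) > 0, so root is in [6.000000, 6.500000]

Step 2: midpoint = (6.000000 + 6.500000)/2 = 6.250000
  f(6.250000) = -10.859375
  f(mid) < 0, so root is in [6.250000, 6.500000]

midpoint = 6.250000


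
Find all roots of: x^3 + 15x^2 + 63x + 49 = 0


Let p(x) = x^3 + 15x^2 + 63x + 49. By the rational root theorem (leading coefficient 1), any rational root is an integer divisor of 49: try ±1, ±2, ... in turn.
Test x = 1: value = 128 ≠ 0.
Test x = -1: value = 0 ✓, so (x + 1) is a factor.
Synthetic division by (x + 1): bring down 1; 1(-1) + 15 = 14; 14(-1) + 63 = 49; 49(-1) + 49 = 0 → quotient x^2 + 14x + 49, remainder 0.
Solve the quadratic x^2 + 14x + 49 = 0: discriminant = 14^2 - 4(1)(49) = 196 - 196 = 0.
Discriminant = 0, so a double root: x = -14/2 = -7.
Collecting all roots found:

x = -7 (multiplicity 2), x = -1


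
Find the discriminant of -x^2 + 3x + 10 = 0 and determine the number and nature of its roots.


For ax^2 + bx + c = 0, discriminant D = b^2 - 4ac
Here a = -1, b = 3, c = 10
D = (3)^2 - 4(-1)(10) = 9 + 40 = 49

D = 49 > 0 and is a perfect square (sqrt = 7)
The equation has 2 distinct real rational roots.

Discriminant = 49, 2 distinct real rational roots


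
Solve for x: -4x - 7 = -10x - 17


Starting with: -4x - 7 = -10x - 17
Move all x terms to left: (-4 + 10)x = -17 + 7
Simplify: 6x = -10
Divide both sides by 6: x = -5/3

x = -5/3


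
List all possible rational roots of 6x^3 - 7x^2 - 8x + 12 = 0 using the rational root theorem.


Rational root theorem: possible roots are ±p/q where:
  p divides the constant term (12): p ∈ {1, 2, 3, 4, 6, 12}
  q divides the leading coefficient (6): q ∈ {1, 2, 3, 6}

All possible rational roots: -12, -6, -4, -3, -2, -3/2, -4/3, -1, -2/3, -1/2, -1/3, -1/6, 1/6, 1/3, 1/2, 2/3, 1, 4/3, 3/2, 2, 3, 4, 6, 12

-12, -6, -4, -3, -2, -3/2, -4/3, -1, -2/3, -1/2, -1/3, -1/6, 1/6, 1/3, 1/2, 2/3, 1, 4/3, 3/2, 2, 3, 4, 6, 12


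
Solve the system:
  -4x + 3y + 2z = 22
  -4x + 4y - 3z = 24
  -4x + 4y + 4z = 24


Using Cramer's rule. Expand each determinant along the first row.
D  = (-4)*[4*4 - (-3)*4] - 3*[(-4)*4 - (-3)*(-4)] + 2*[(-4)*4 - 4*(-4)]
  = (-4)*(28) - 3*(-28) + 2*(0) = -28
Dx = 22*[4*4 - (-3)*4] - 3*[24*4 - (-3)*24] + 2*[24*4 - 4*24]
  = 22*(28) - 3*(168) + 2*(0) = 112
Dy = (-4)*[24*4 - (-3)*24] - 22*[(-4)*4 - (-3)*(-4)] + 2*[(-4)*24 - 24*(-4)]
  = (-4)*(168) - 22*(-28) + 2*(0) = -56
Dz = (-4)*[4*24 - 24*4] - 3*[(-4)*24 - 24*(-4)] + 22*[(-4)*4 - 4*(-4)]
  = (-4)*(0) - 3*(0) + 22*(0) = 0
x = Dx/D = 112/-28 = -4, y = Dy/D = -56/-28 = 2, z = Dz/D = 0/-28 = 0
Check eq1: (-4)(-4) + (3)(2) + (2)(0) = 22 = 22 ✓
Check eq2: (-4)(-4) + (4)(2) + (-3)(0) = 24 = 24 ✓
Check eq3: (-4)(-4) + (4)(2) + (4)(0) = 24 = 24 ✓

x = -4, y = 2, z = 0


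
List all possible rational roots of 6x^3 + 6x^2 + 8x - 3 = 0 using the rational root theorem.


Rational root theorem: possible roots are ±p/q where:
  p divides the constant term (-3): p ∈ {1, 3}
  q divides the leading coefficient (6): q ∈ {1, 2, 3, 6}

All possible rational roots: -3, -3/2, -1, -1/2, -1/3, -1/6, 1/6, 1/3, 1/2, 1, 3/2, 3

-3, -3/2, -1, -1/2, -1/3, -1/6, 1/6, 1/3, 1/2, 1, 3/2, 3


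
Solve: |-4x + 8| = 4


An absolute value equation |expr| = 4 gives two cases:
Case 1: -4x + 8 = 4
  -4x = -4, so x = 1
Case 2: -4x + 8 = -4
  -4x = -12, so x = 3

x = 1, x = 3


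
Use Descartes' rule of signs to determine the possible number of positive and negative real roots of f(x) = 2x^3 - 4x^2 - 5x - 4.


Descartes' rule of signs:

For positive roots, count sign changes in f(x) = 2x^3 - 4x^2 - 5x - 4:
Signs of coefficients: +, -, -, -
Number of sign changes: 1
Possible positive real roots: 1

For negative roots, examine f(-x) = -2x^3 - 4x^2 + 5x - 4:
Signs of coefficients: -, -, +, -
Number of sign changes: 2
Possible negative real roots: 2, 0

Positive roots: 1; Negative roots: 2 or 0


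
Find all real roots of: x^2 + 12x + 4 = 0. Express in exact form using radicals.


Using the quadratic formula: x = (-b ± sqrt(b^2 - 4ac)) / (2a)
Here a = 1, b = 12, c = 4
Discriminant = b^2 - 4ac = 12^2 - 4(1)(4) = 144 - 16 = 128
Since discriminant = 128 > 0, there are two real roots.
x = (-12 ± 8*sqrt(2)) / 2
Simplifying: x = -6 ± 4*sqrt(2)
Numerically: x ≈ -0.3431 or x ≈ -11.6569

x = -6 + 4*sqrt(2) or x = -6 - 4*sqrt(2)


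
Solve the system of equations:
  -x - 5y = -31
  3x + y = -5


Using Cramer's rule:
Determinant D = (-1)(1) - (3)(-5) = -1 + 15 = 14
Dx = (-31)(1) - (-5)(-5) = -31 - 25 = -56
Dy = (-1)(-5) - (3)(-31) = 5 + 93 = 98
x = Dx/D = -56/14 = -4
y = Dy/D = 98/14 = 7

x = -4, y = 7


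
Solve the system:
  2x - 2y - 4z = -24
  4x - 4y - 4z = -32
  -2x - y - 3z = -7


Using Cramer's rule. Expand each determinant along the first row.
D  = 2*[(-4)*(-3) - (-4)*(-1)] - (-2)*[4*(-3) - (-4)*(-2)] + (-4)*[4*(-1) - (-4)*(-2)]
  = 2*(8) - (-2)*(-20) + (-4)*(-12) = 24
Dx = (-24)*[(-4)*(-3) - (-4)*(-1)] - (-2)*[(-32)*(-3) - (-4)*(-7)] + (-4)*[(-32)*(-1) - (-4)*(-7)]
  = (-24)*(8) - (-2)*(68) + (-4)*(4) = -72
Dy = 2*[(-32)*(-3) - (-4)*(-7)] - (-24)*[4*(-3) - (-4)*(-2)] + (-4)*[4*(-7) - (-32)*(-2)]
  = 2*(68) - (-24)*(-20) + (-4)*(-92) = 24
Dz = 2*[(-4)*(-7) - (-32)*(-1)] - (-2)*[4*(-7) - (-32)*(-2)] + (-24)*[4*(-1) - (-4)*(-2)]
  = 2*(-4) - (-2)*(-92) + (-24)*(-12) = 96
x = Dx/D = -72/24 = -3, y = Dy/D = 24/24 = 1, z = Dz/D = 96/24 = 4
Check eq1: (2)(-3) + (-2)(1) + (-4)(4) = -24 = -24 ✓
Check eq2: (4)(-3) + (-4)(1) + (-4)(4) = -32 = -32 ✓
Check eq3: (-2)(-3) + (-1)(1) + (-3)(4) = -7 = -7 ✓

x = -3, y = 1, z = 4


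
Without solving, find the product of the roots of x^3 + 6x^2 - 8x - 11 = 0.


By Vieta's formulas for x^3 + bx^2 + cx + d = 0:
  r1 + r2 + r3 = -b/a = -6
  r1*r2 + r1*r3 + r2*r3 = c/a = -8
  r1*r2*r3 = -d/a = 11


Product = 11


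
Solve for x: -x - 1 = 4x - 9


Starting with: -x - 1 = 4x - 9
Move all x terms to left: (-1 - 4)x = -9 + 1
Simplify: -5x = -8
Divide both sides by -5: x = 8/5

x = 8/5


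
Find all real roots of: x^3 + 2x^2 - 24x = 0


The constant term is 0, so x = 0 is a root. Factor out x:
  x(x^2 + 2x - 24) = 0
Solve the quadratic x^2 + 2x - 24 = 0: discriminant = 2^2 - 4(1)(-24) = 4 + 96 = 100.
sqrt(100) = 10, so x = (-2 ± 10)/2: x = 4 or x = -6.

x = -6, x = 0, x = 4


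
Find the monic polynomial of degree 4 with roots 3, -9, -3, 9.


A monic polynomial with roots 3, -9, -3, 9 is:
p(x) = (x - 3)(x + 9)(x + 3)(x - 9)
After multiplying by (x - 3): x - 3
After multiplying by (x + 9): x^2 + 6x - 27
After multiplying by (x + 3): x^3 + 9x^2 - 9x - 81
After multiplying by (x - 9): x^4 - 90x^2 + 729

x^4 - 90x^2 + 729


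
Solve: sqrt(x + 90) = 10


Square both sides: x + 90 = 10^2 = 100
x = 100 - 90 = 10
x = 10
Check: sqrt(1*10 + 90) = sqrt(100) = 10 ✓

x = 10


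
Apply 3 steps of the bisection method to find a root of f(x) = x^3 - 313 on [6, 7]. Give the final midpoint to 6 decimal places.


f(x) = x^3 - 313
f(6) = -97 < 0
f(7) = 30 > 0

Step 1: midpoint = (6.000000 + 7.000000)/2 = 6.500000
  f(6.500000) = -38.375000
  f(mid) < 0, so root is in [6.500000, 7.000000]

Step 2: midpoint = (6.500000 + 7.000000)/2 = 6.750000
  f(6.750000) = -5.453125
  f(mid) < 0, so root is in [6.750000, 7.000000]

Step 3: midpoint = (6.750000 + 7.000000)/2 = 6.875000
  f(6.875000) = 11.951172
  f(mid) > 0, so root is in [6.750000, 6.875000]

midpoint = 6.875000


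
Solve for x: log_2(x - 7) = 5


Convert to exponential form: x - 7 = 2^5 = 32
x = 32 + 7 = 39
Check: log_2(39 - 7) = log_2(32) = log_2(32) = 5 ✓

x = 39


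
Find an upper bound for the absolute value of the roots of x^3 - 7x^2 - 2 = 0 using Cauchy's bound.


Cauchy's bound: all roots r satisfy |r| <= 1 + max(|a_i/a_n|) for i = 0,...,n-1
where a_n is the leading coefficient.

Coefficients: [1, -7, 0, -2]
Leading coefficient a_n = 1
Ratios |a_i/a_n|: 7, 0, 2
Maximum ratio: 7
Cauchy's bound: |r| <= 1 + 7 = 8

Upper bound = 8


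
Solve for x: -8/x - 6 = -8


Subtract -6 from both sides: -8/x = -2
Multiply both sides by x: -8 = -2 * x
Divide by -2: x = 4

x = 4


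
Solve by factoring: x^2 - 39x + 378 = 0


We need two numbers that multiply to 378 and add to -39.
Those numbers are -18 and -21 (since (-18) * (-21) = 378 and (-18) + (-21) = -39).
So x^2 - 39x + 378 = (x - 18)(x - 21) = 0
Setting each factor to zero: x = 18 or x = 21

x = 18, x = 21


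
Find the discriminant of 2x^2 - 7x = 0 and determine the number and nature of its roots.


For ax^2 + bx + c = 0, discriminant D = b^2 - 4ac
Here a = 2, b = -7, c = 0
D = (-7)^2 - 4(2)(0) = 49 - 0 = 49

D = 49 > 0 and is a perfect square (sqrt = 7)
The equation has 2 distinct real rational roots.

Discriminant = 49, 2 distinct real rational roots


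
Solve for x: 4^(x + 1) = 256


Express both sides with the same base.
256 = 4^4
Since the bases match, equate exponents: x + 1 = 4
So x = 4 - (1) = 3

x = 3


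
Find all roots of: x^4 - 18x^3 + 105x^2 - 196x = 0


The constant term is 0, so x = 0 is a root. Factor out x:
  x^3 - 18x^2 + 105x - 196 = 0
Let p(x) = x^3 - 18x^2 + 105x - 196. By the rational root theorem (leading coefficient 1), any rational root is an integer divisor of 196: try ±1, ±2, ... in turn.
Test x = 1: value = -108 ≠ 0.
Test x = -1: value = -320 ≠ 0.
Test x = 2: value = -50 ≠ 0.
Test x = -2: value = -486 ≠ 0.
Test x = 4: value = 0 ✓, so (x - 4) is a factor.
Synthetic division by (x - 4): bring down 1; 1(4) - 18 = -14; (-14)(4) + 105 = 49; 49(4) - 196 = 0 → quotient x^2 - 14x + 49, remainder 0.
Solve the quadratic x^2 - 14x + 49 = 0: discriminant = (-14)^2 - 4(1)(49) = 196 - 196 = 0.
Discriminant = 0, so a double root: x = 14/2 = 7.
Collecting all roots found:

x = 0, x = 4, x = 7 (multiplicity 2)


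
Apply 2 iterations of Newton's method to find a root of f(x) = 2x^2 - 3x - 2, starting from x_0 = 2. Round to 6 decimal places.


Newton's method: x_(n+1) = x_n - f(x_n)/f'(x_n)
f(x) = 2x^2 - 3x - 2
f'(x) = 4x - 3

Iteration 1:
  f(2.000000) = 0.000000
  f'(2.000000) = 5.000000
  x_1 = 2.000000 - (0.000000)/(5.000000) = 2.000000

Iteration 2:
  f(2.000000) = 0.000000
  f'(2.000000) = 5.000000
  x_2 = 2.000000 - (0.000000)/(5.000000) = 2.000000

x_2 = 2.000000


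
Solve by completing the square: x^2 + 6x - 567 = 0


Start: x^2 + 6x - 567 = 0
Move constant: x^2 + 6x = 567
Half of 6 is 3, squared is 9
Add 9 to both sides: x^2 + 6x + 9 = 576
(x + 3)^2 = 576
x + 3 = ±24
x = -3 + 24 = 21 or x = -3 - 24 = -27

x = -27, x = 21


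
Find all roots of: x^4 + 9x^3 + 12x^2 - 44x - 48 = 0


Let p(x) = x^4 + 9x^3 + 12x^2 - 44x - 48. By the rational root theorem (leading coefficient 1), any rational root is an integer divisor of 48: try ±1, ±2, ... in turn.
Test x = 1: value = -70 ≠ 0.
Test x = -1: value = 0 ✓, so (x + 1) is a factor.
Synthetic division by (x + 1): bring down 1; 1(-1) + 9 = 8; 8(-1) + 12 = 4; 4(-1) - 44 = -48; (-48)(-1) - 48 = 0 → quotient x^3 + 8x^2 + 4x - 48, remainder 0.
Continue with the quotient x^3 + 8x^2 + 4x - 48 (candidates must divide 48; re-test x = -1 first in case it repeats).
Test x = -1: value = -45 ≠ 0.
Test x = 2: value = 0 ✓, so (x - 2) is a factor.
Synthetic division by (x - 2): bring down 1; 1(2) + 8 = 10; 10(2) + 4 = 24; 24(2) - 48 = 0 → quotient x^2 + 10x + 24, remainder 0.
Solve the quadratic x^2 + 10x + 24 = 0: discriminant = 10^2 - 4(1)(24) = 100 - 96 = 4.
sqrt(4) = 2, so x = (-10 ± 2)/2: x = -4 or x = -6.
Collecting all roots found:

x = -6, x = -4, x = -1, x = 2


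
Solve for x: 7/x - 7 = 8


Subtract -7 from both sides: 7/x = 15
Multiply both sides by x: 7 = 15 * x
Divide by 15: x = 7/15

x = 7/15


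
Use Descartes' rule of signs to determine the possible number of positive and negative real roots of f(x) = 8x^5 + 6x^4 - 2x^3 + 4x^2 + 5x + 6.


Descartes' rule of signs:

For positive roots, count sign changes in f(x) = 8x^5 + 6x^4 - 2x^3 + 4x^2 + 5x + 6:
Signs of coefficients: +, +, -, +, +, +
Number of sign changes: 2
Possible positive real roots: 2, 0

For negative roots, examine f(-x) = -8x^5 + 6x^4 + 2x^3 + 4x^2 - 5x + 6:
Signs of coefficients: -, +, +, +, -, +
Number of sign changes: 3
Possible negative real roots: 3, 1

Positive roots: 2 or 0; Negative roots: 3 or 1


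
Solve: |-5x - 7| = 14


An absolute value equation |expr| = 14 gives two cases:
Case 1: -5x - 7 = 14
  -5x = 21, so x = -21/5
Case 2: -5x - 7 = -14
  -5x = -7, so x = 7/5

x = -21/5, x = 7/5


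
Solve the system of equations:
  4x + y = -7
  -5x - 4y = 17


Using Cramer's rule:
Determinant D = (4)(-4) - (-5)(1) = -16 + 5 = -11
Dx = (-7)(-4) - (17)(1) = 28 - 17 = 11
Dy = (4)(17) - (-5)(-7) = 68 - 35 = 33
x = Dx/D = 11/-11 = -1
y = Dy/D = 33/-11 = -3

x = -1, y = -3


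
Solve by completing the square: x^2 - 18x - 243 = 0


Start: x^2 - 18x - 243 = 0
Move constant: x^2 - 18x = 243
Half of -18 is -9, squared is 81
Add 81 to both sides: x^2 - 18x + 81 = 324
(x - 9)^2 = 324
x - 9 = ±18
x = 9 + 18 = 27 or x = 9 - 18 = -9

x = -9, x = 27


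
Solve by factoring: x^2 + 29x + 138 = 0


We need two numbers that multiply to 138 and add to 29.
Those numbers are 6 and 23 (since 6 * 23 = 138 and 6 + 23 = 29).
So x^2 + 29x + 138 = (x + 6)(x + 23) = 0
Setting each factor to zero: x = -6 or x = -23

x = -23, x = -6


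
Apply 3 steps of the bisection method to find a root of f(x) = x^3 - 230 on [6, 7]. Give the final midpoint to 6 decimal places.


f(x) = x^3 - 230
f(6) = -14 < 0
f(7) = 113 > 0

Step 1: midpoint = (6.000000 + 7.000000)/2 = 6.500000
  f(6.500000) = 44.625000
  f(mid) > 0, so root is in [6.000000, 6.500000]

Step 2: midpoint = (6.000000 + 6.500000)/2 = 6.250000
  f(6.250000) = 14.140625
  f(mid) > 0, so root is in [6.000000, 6.250000]

Step 3: midpoint = (6.000000 + 6.250000)/2 = 6.125000
  f(6.125000) = -0.216797
  f(mid) < 0, so root is in [6.125000, 6.250000]

midpoint = 6.125000


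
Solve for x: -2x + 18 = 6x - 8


Starting with: -2x + 18 = 6x - 8
Move all x terms to left: (-2 - 6)x = -8 - 18
Simplify: -8x = -26
Divide both sides by -8: x = 13/4

x = 13/4


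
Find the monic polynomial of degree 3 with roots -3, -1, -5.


A monic polynomial with roots -3, -1, -5 is:
p(x) = (x + 3)(x + 1)(x + 5)
After multiplying by (x + 3): x + 3
After multiplying by (x + 1): x^2 + 4x + 3
After multiplying by (x + 5): x^3 + 9x^2 + 23x + 15

x^3 + 9x^2 + 23x + 15


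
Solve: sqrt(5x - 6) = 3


Square both sides: 5x - 6 = 3^2 = 9
5x = 9 + 6 = 15
x = 3
Check: sqrt(5*3 - 6) = sqrt(9) = 3 ✓

x = 3


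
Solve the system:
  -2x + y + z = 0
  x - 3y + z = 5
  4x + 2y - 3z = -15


Using Cramer's rule. Expand each determinant along the first row.
D  = (-2)*[(-3)*(-3) - 1*2] - 1*[1*(-3) - 1*4] + 1*[1*2 - (-3)*4]
  = (-2)*(7) - 1*(-7) + 1*(14) = 7
Dx = 0*[(-3)*(-3) - 1*2] - 1*[5*(-3) - 1*(-15)] + 1*[5*2 - (-3)*(-15)]
  = 0*(7) - 1*(0) + 1*(-35) = -35
Dy = (-2)*[5*(-3) - 1*(-15)] - 0*[1*(-3) - 1*4] + 1*[1*(-15) - 5*4]
  = (-2)*(0) - 0*(-7) + 1*(-35) = -35
Dz = (-2)*[(-3)*(-15) - 5*2] - 1*[1*(-15) - 5*4] + 0*[1*2 - (-3)*4]
  = (-2)*(35) - 1*(-35) + 0*(14) = -35
x = Dx/D = -35/7 = -5, y = Dy/D = -35/7 = -5, z = Dz/D = -35/7 = -5
Check eq1: (-2)(-5) + (1)(-5) + (1)(-5) = 0 = 0 ✓
Check eq2: (1)(-5) + (-3)(-5) + (1)(-5) = 5 = 5 ✓
Check eq3: (4)(-5) + (2)(-5) + (-3)(-5) = -15 = -15 ✓

x = -5, y = -5, z = -5


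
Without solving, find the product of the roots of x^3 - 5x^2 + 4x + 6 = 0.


By Vieta's formulas for x^3 + bx^2 + cx + d = 0:
  r1 + r2 + r3 = -b/a = 5
  r1*r2 + r1*r3 + r2*r3 = c/a = 4
  r1*r2*r3 = -d/a = -6


Product = -6


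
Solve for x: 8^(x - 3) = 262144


Express both sides with the same base.
262144 = 8^6
Since the bases match, equate exponents: x - 3 = 6
So x = 6 - (-3) = 9

x = 9


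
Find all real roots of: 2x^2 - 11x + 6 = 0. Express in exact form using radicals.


Using the quadratic formula: x = (-b ± sqrt(b^2 - 4ac)) / (2a)
Here a = 2, b = -11, c = 6
Discriminant = b^2 - 4ac = (-11)^2 - 4(2)(6) = 121 - 48 = 73
Since discriminant = 73 > 0, there are two real roots.
x = (11 ± sqrt(73)) / 4
Numerically: x ≈ 4.8860 or x ≈ 0.6140

x = (11 + sqrt(73)) / 4 or x = (11 - sqrt(73)) / 4


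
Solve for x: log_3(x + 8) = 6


Convert to exponential form: x + 8 = 3^6 = 729
x = 729 - 8 = 721
Check: log_3(721 + 8) = log_3(729) = log_3(729) = 6 ✓

x = 721


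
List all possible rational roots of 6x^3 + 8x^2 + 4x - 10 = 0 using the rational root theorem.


Rational root theorem: possible roots are ±p/q where:
  p divides the constant term (-10): p ∈ {1, 2, 5, 10}
  q divides the leading coefficient (6): q ∈ {1, 2, 3, 6}

All possible rational roots: -10, -5, -10/3, -5/2, -2, -5/3, -1, -5/6, -2/3, -1/2, -1/3, -1/6, 1/6, 1/3, 1/2, 2/3, 5/6, 1, 5/3, 2, 5/2, 10/3, 5, 10

-10, -5, -10/3, -5/2, -2, -5/3, -1, -5/6, -2/3, -1/2, -1/3, -1/6, 1/6, 1/3, 1/2, 2/3, 5/6, 1, 5/3, 2, 5/2, 10/3, 5, 10
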